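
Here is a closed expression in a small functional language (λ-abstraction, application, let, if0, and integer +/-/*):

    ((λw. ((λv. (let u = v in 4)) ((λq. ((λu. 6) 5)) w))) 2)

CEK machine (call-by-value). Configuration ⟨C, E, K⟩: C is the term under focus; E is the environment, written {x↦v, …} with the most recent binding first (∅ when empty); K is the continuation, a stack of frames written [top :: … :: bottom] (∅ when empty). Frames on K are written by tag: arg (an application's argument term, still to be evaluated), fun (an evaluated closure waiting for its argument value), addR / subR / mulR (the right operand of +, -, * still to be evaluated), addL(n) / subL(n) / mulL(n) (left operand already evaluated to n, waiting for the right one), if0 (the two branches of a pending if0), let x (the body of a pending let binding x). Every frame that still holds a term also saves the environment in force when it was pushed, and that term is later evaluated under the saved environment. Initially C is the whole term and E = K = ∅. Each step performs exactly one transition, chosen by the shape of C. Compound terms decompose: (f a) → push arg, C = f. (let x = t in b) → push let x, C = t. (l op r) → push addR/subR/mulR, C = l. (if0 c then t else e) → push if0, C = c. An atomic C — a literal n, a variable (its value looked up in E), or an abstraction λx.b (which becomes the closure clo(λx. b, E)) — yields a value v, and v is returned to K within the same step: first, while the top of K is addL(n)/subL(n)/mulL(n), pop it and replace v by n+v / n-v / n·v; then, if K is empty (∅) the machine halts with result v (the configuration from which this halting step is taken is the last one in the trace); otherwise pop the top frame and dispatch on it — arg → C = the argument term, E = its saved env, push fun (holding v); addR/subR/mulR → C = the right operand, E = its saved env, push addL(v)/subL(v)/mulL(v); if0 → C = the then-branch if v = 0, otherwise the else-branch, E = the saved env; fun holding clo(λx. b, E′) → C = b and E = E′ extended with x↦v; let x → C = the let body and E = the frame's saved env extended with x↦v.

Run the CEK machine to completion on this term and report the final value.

Answer: 4

Derivation:
0. <C=((λw. ((λv. (let u = v in 4)) ((λq. ((λu. 6) 5)) w))) 2), E=∅, K=∅>
1. <C=(λw. ((λv. (let u = v in 4)) ((λq. ((λu. 6) 5)) w))), E=∅, K=[arg]>
2. <C=2, E=∅, K=[fun]>
3. <C=((λv. (let u = v in 4)) ((λq. ((λu. 6) 5)) w)), E={w↦2}, K=∅>
4. <C=(λv. (let u = v in 4)), E={w↦2}, K=[arg]>
5. <C=((λq. ((λu. 6) 5)) w), E={w↦2}, K=[fun]>
6. <C=(λq. ((λu. 6) 5)), E={w↦2}, K=[arg :: fun]>
7. <C=w, E={w↦2}, K=[fun :: fun]>
8. <C=((λu. 6) 5), E={q↦2, w↦2}, K=[fun]>
9. <C=(λu. 6), E={q↦2, w↦2}, K=[arg :: fun]>
10. <C=5, E={q↦2, w↦2}, K=[fun :: fun]>
11. <C=6, E={u↦5, q↦2, w↦2}, K=[fun]>
12. <C=(let u = v in 4), E={v↦6, w↦2}, K=∅>
13. <C=v, E={v↦6, w↦2}, K=[let u]>
14. <C=4, E={u↦6, v↦6, w↦2}, K=∅>
→ final value 4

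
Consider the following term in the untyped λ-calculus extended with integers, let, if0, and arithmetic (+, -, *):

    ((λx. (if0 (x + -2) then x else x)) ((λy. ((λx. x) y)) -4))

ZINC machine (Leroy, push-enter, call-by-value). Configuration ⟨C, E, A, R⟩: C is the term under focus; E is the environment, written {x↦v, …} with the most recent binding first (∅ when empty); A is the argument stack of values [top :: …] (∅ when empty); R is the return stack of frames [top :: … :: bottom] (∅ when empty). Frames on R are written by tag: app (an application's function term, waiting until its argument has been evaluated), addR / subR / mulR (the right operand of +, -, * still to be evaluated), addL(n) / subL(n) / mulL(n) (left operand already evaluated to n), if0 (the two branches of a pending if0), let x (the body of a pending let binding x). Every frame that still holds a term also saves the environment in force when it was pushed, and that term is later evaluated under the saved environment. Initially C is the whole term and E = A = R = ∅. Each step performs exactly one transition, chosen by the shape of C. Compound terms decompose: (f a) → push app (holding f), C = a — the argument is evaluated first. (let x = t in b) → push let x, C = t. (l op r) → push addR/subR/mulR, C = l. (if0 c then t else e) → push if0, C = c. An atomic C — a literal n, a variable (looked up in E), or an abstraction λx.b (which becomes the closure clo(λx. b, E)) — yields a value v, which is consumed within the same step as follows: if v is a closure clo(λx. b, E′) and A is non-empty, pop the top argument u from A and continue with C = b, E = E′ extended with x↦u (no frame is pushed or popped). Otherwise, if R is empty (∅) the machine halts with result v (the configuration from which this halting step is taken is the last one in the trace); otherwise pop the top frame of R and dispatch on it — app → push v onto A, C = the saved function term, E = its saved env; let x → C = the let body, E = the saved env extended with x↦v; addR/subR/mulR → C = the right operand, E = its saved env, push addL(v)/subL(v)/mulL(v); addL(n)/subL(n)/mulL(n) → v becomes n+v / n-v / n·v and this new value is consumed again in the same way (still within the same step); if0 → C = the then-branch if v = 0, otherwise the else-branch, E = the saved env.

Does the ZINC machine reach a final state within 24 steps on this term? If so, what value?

Answer: -4

Execution trace:
step 0: [C=((λx. (if0 (x + -2) then x else x)) ((λy. ((λx. x) y)) -4)) | E=∅ | A=∅ | R=∅]
step 1: [C=((λy. ((λx. x) y)) -4) | E=∅ | A=∅ | R=[app]]
step 2: [C=-4 | E=∅ | A=∅ | R=[app :: app]]
step 3: [C=(λy. ((λx. x) y)) | E=∅ | A=[-4] | R=[app]]
step 4: [C=((λx. x) y) | E={y↦-4} | A=∅ | R=[app]]
step 5: [C=y | E={y↦-4} | A=∅ | R=[app :: app]]
step 6: [C=(λx. x) | E={y↦-4} | A=[-4] | R=[app]]
step 7: [C=x | E={x↦-4, y↦-4} | A=∅ | R=[app]]
step 8: [C=(λx. (if0 (x + -2) then x else x)) | E=∅ | A=[-4] | R=∅]
step 9: [C=(if0 (x + -2) then x else x) | E={x↦-4} | A=∅ | R=∅]
step 10: [C=(x + -2) | E={x↦-4} | A=∅ | R=[if0]]
step 11: [C=x | E={x↦-4} | A=∅ | R=[addR :: if0]]
step 12: [C=-2 | E={x↦-4} | A=∅ | R=[addL(-4) :: if0]]
step 13: [C=x | E={x↦-4} | A=∅ | R=∅]
→ final value -4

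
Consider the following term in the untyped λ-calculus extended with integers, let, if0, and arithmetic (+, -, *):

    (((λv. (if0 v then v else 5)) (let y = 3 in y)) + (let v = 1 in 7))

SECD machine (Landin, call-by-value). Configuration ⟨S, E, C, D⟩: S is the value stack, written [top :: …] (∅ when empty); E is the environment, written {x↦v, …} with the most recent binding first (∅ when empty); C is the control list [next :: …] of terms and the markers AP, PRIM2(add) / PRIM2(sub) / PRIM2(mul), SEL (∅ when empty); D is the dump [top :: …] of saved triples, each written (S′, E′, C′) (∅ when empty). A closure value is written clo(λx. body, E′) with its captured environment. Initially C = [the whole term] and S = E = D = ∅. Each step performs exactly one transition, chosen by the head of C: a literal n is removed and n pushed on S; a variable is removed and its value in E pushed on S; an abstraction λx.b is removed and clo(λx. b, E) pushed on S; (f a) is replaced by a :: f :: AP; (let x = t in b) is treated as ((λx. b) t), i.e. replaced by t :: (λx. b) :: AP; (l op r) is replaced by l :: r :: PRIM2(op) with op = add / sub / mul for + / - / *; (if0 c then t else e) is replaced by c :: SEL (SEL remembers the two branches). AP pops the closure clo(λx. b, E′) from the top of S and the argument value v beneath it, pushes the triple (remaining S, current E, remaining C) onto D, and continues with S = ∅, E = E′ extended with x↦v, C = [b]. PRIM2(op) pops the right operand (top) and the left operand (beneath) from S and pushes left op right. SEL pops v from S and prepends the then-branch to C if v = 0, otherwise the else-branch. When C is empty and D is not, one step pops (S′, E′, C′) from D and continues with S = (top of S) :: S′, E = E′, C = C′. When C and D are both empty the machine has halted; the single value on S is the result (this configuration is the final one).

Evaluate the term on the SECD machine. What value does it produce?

Answer: 12

Execution trace:
t=0: ⟨S=∅; E=∅; C=[(((λv. (if0 v then v else 5)) (let y = 3 in y)) + (let v = 1 in 7))]; D=∅⟩
t=1: ⟨S=∅; E=∅; C=[((λv. (if0 v then v else 5)) (let y = 3 in y)) :: (let v = 1 in 7) :: PRIM2(add)]; D=∅⟩
t=2: ⟨S=∅; E=∅; C=[(let y = 3 in y) :: (λv. (if0 v then v else 5)) :: AP :: (let v = 1 in 7) :: PRIM2(add)]; D=∅⟩
t=3: ⟨S=∅; E=∅; C=[3 :: (λy. y) :: AP :: (λv. (if0 v then v else 5)) :: AP :: (let v = 1 in 7) :: PRIM2(add)]; D=∅⟩
t=4: ⟨S=[3]; E=∅; C=[(λy. y) :: AP :: (λv. (if0 v then v else 5)) :: AP :: (let v = 1 in 7) :: PRIM2(add)]; D=∅⟩
t=5: ⟨S=[clo(λy. y, ∅) :: 3]; E=∅; C=[AP :: (λv. (if0 v then v else 5)) :: AP :: (let v = 1 in 7) :: PRIM2(add)]; D=∅⟩
t=6: ⟨S=∅; E={y↦3}; C=[y]; D=[(∅, ∅, [(λv. (if0 v then v else 5)) :: AP :: (let v = 1 in 7) :: PRIM2(add)])]⟩
t=7: ⟨S=[3]; E={y↦3}; C=∅; D=[(∅, ∅, [(λv. (if0 v then v else 5)) :: AP :: (let v = 1 in 7) :: PRIM2(add)])]⟩
t=8: ⟨S=[3]; E=∅; C=[(λv. (if0 v then v else 5)) :: AP :: (let v = 1 in 7) :: PRIM2(add)]; D=∅⟩
t=9: ⟨S=[clo(λv. (if0 v then v else 5), ∅) :: 3]; E=∅; C=[AP :: (let v = 1 in 7) :: PRIM2(add)]; D=∅⟩
t=10: ⟨S=∅; E={v↦3}; C=[(if0 v then v else 5)]; D=[(∅, ∅, [(let v = 1 in 7) :: PRIM2(add)])]⟩
t=11: ⟨S=∅; E={v↦3}; C=[v :: SEL]; D=[(∅, ∅, [(let v = 1 in 7) :: PRIM2(add)])]⟩
t=12: ⟨S=[3]; E={v↦3}; C=[SEL]; D=[(∅, ∅, [(let v = 1 in 7) :: PRIM2(add)])]⟩
t=13: ⟨S=∅; E={v↦3}; C=[5]; D=[(∅, ∅, [(let v = 1 in 7) :: PRIM2(add)])]⟩
t=14: ⟨S=[5]; E={v↦3}; C=∅; D=[(∅, ∅, [(let v = 1 in 7) :: PRIM2(add)])]⟩
t=15: ⟨S=[5]; E=∅; C=[(let v = 1 in 7) :: PRIM2(add)]; D=∅⟩
t=16: ⟨S=[5]; E=∅; C=[1 :: (λv. 7) :: AP :: PRIM2(add)]; D=∅⟩
t=17: ⟨S=[1 :: 5]; E=∅; C=[(λv. 7) :: AP :: PRIM2(add)]; D=∅⟩
t=18: ⟨S=[clo(λv. 7, ∅) :: 1 :: 5]; E=∅; C=[AP :: PRIM2(add)]; D=∅⟩
t=19: ⟨S=∅; E={v↦1}; C=[7]; D=[([5], ∅, [PRIM2(add)])]⟩
t=20: ⟨S=[7]; E={v↦1}; C=∅; D=[([5], ∅, [PRIM2(add)])]⟩
t=21: ⟨S=[7 :: 5]; E=∅; C=[PRIM2(add)]; D=∅⟩
t=22: ⟨S=[12]; E=∅; C=∅; D=∅⟩
→ final value 12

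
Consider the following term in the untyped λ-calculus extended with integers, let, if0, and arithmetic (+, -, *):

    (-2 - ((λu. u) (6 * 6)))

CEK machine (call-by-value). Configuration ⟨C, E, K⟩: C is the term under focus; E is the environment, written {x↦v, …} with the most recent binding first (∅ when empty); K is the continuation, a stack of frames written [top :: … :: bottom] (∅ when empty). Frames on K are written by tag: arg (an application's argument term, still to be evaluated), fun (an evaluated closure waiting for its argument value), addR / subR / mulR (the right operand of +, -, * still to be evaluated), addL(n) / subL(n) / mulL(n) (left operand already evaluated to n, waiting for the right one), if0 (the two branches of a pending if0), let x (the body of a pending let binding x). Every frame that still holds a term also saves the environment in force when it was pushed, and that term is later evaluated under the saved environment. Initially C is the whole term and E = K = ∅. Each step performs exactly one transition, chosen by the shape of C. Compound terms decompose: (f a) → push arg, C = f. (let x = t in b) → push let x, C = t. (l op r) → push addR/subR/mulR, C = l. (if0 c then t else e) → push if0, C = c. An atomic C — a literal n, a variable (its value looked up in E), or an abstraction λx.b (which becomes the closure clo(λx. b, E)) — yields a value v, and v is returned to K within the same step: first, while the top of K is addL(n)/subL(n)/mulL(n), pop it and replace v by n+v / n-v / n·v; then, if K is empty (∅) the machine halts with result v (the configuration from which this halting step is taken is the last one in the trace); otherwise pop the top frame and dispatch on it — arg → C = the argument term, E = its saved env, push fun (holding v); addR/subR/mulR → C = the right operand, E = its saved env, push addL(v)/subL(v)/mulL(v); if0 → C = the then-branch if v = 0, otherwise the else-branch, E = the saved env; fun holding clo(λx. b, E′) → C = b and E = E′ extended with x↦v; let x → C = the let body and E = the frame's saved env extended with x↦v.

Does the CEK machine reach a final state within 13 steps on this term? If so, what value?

Answer: -38

Execution trace:
0. [C=(-2 - ((λu. u) (6 * 6))) | E=∅ | K=∅]
1. [C=-2 | E=∅ | K=[subR]]
2. [C=((λu. u) (6 * 6)) | E=∅ | K=[subL(-2)]]
3. [C=(λu. u) | E=∅ | K=[arg :: subL(-2)]]
4. [C=(6 * 6) | E=∅ | K=[fun :: subL(-2)]]
5. [C=6 | E=∅ | K=[mulR :: fun :: subL(-2)]]
6. [C=6 | E=∅ | K=[mulL(6) :: fun :: subL(-2)]]
7. [C=u | E={u↦36} | K=[subL(-2)]]
→ final value -38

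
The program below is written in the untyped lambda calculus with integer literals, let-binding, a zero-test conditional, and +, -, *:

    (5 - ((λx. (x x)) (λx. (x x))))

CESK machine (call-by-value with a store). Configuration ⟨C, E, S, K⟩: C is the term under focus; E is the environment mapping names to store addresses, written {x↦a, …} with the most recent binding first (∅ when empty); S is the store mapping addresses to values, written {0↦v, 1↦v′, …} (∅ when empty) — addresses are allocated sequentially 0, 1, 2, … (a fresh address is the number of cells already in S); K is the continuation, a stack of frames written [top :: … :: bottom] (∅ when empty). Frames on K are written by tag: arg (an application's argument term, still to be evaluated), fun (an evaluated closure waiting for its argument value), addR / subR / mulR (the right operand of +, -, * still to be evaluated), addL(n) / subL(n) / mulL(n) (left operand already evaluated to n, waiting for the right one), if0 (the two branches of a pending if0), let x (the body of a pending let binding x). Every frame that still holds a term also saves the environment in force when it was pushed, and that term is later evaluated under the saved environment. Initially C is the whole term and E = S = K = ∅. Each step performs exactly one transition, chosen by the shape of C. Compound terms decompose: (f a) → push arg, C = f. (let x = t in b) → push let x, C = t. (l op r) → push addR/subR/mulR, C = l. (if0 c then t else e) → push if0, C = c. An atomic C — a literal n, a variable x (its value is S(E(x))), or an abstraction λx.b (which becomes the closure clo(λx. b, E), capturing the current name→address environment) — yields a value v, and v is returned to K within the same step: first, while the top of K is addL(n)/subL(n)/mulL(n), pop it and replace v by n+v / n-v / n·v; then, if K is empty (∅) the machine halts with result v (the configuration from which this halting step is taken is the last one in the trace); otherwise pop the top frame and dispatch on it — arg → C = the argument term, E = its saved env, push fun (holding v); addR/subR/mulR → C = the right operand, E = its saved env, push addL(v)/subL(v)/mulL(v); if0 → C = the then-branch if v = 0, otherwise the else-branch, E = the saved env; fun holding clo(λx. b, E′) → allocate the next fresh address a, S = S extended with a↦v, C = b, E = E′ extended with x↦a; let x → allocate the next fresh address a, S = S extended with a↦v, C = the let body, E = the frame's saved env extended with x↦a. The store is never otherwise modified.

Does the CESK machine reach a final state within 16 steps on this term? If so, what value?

t=0: [C=(5 - ((λx. (x x)) (λx. (x x)))) | E=∅ | S=∅ | K=∅]
t=1: [C=5 | E=∅ | S=∅ | K=[subR]]
t=2: [C=((λx. (x x)) (λx. (x x))) | E=∅ | S=∅ | K=[subL(5)]]
t=3: [C=(λx. (x x)) | E=∅ | S=∅ | K=[arg :: subL(5)]]
t=4: [C=(λx. (x x)) | E=∅ | S=∅ | K=[fun :: subL(5)]]
t=5: [C=(x x) | E={x↦0} | S={0↦clo(λx. (x x), ∅)} | K=[subL(5)]]
t=6: [C=x | E={x↦0} | S={0↦clo(λx. (x x), ∅)} | K=[arg :: subL(5)]]
t=7: [C=x | E={x↦0} | S={0↦clo(λx. (x x), ∅)} | K=[fun :: subL(5)]]
t=8: [C=(x x) | E={x↦1} | S={0↦clo(λx. (x x), ∅), 1↦clo(λx. (x x), ∅)} | K=[subL(5)]]
t=9: [C=x | E={x↦1} | S={0↦clo(λx. (x x), ∅), 1↦clo(λx. (x x), ∅)} | K=[arg :: subL(5)]]
t=10: [C=x | E={x↦1} | S={0↦clo(λx. (x x), ∅), 1↦clo(λx. (x x), ∅)} | K=[fun :: subL(5)]]
t=11: [C=(x x) | E={x↦2} | S={0↦clo(λx. (x x), ∅), 1↦clo(λx. (x x), ∅), 2↦clo(λx. (x x), ∅)} | K=[subL(5)]]
t=12: [C=x | E={x↦2} | S={0↦clo(λx. (x x), ∅), 1↦clo(λx. (x x), ∅), 2↦clo(λx. (x x), ∅)} | K=[arg :: subL(5)]]
t=13: [C=x | E={x↦2} | S={0↦clo(λx. (x x), ∅), 1↦clo(λx. (x x), ∅), 2↦clo(λx. (x x), ∅)} | K=[fun :: subL(5)]]
t=14: [C=(x x) | E={x↦3} | S={0↦clo(λx. (x x), ∅), 1↦clo(λx. (x x), ∅), 2↦clo(λx. (x x), ∅), 3↦clo(λx. (x x), ∅)} | K=[subL(5)]]
t=15: [C=x | E={x↦3} | S={0↦clo(λx. (x x), ∅), 1↦clo(λx. (x x), ∅), 2↦clo(λx. (x x), ∅), 3↦clo(λx. (x x), ∅)} | K=[arg :: subL(5)]]
t=16: [C=x | E={x↦3} | S={0↦clo(λx. (x x), ∅), 1↦clo(λx. (x x), ∅), 2↦clo(λx. (x x), ∅), 3↦clo(λx. (x x), ∅)} | K=[fun :: subL(5)]]
→ 16 transitions taken and the configuration is still not final: no result within 16 steps

Answer: DIVERGES (no final state within 16 steps)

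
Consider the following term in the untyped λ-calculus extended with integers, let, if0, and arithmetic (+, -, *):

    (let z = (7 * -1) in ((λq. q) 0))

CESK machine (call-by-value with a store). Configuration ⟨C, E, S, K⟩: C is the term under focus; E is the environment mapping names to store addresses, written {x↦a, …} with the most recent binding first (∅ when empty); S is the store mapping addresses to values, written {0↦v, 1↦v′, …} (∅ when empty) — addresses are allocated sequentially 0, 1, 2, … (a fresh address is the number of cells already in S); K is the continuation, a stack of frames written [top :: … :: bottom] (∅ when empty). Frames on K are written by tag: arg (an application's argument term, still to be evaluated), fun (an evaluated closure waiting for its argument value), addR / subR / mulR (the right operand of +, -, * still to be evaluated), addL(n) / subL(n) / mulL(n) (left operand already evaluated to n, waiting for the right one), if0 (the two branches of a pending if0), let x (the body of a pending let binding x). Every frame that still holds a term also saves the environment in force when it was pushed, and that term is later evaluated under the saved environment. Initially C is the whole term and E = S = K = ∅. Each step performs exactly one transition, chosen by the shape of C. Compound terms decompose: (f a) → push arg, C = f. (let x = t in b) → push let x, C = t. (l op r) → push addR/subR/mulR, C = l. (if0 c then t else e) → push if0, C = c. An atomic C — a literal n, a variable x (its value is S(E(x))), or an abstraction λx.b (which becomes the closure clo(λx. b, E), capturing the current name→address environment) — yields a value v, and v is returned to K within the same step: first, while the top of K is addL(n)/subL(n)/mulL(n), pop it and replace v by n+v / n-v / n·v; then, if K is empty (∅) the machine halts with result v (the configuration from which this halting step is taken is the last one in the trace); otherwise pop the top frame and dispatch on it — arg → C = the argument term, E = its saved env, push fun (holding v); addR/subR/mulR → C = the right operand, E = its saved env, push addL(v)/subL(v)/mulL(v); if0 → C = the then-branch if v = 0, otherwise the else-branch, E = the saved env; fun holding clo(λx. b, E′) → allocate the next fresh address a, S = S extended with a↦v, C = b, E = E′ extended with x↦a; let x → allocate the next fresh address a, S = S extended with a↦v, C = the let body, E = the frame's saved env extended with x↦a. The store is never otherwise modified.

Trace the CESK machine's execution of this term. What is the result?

step 0: ⟨C=(let z = (7 * -1) in ((λq. q) 0)); E=∅; S=∅; K=∅⟩
step 1: ⟨C=(7 * -1); E=∅; S=∅; K=[let z]⟩
step 2: ⟨C=7; E=∅; S=∅; K=[mulR :: let z]⟩
step 3: ⟨C=-1; E=∅; S=∅; K=[mulL(7) :: let z]⟩
step 4: ⟨C=((λq. q) 0); E={z↦0}; S={0↦-7}; K=∅⟩
step 5: ⟨C=(λq. q); E={z↦0}; S={0↦-7}; K=[arg]⟩
step 6: ⟨C=0; E={z↦0}; S={0↦-7}; K=[fun]⟩
step 7: ⟨C=q; E={q↦1, z↦0}; S={0↦-7, 1↦0}; K=∅⟩
→ final value 0

Answer: 0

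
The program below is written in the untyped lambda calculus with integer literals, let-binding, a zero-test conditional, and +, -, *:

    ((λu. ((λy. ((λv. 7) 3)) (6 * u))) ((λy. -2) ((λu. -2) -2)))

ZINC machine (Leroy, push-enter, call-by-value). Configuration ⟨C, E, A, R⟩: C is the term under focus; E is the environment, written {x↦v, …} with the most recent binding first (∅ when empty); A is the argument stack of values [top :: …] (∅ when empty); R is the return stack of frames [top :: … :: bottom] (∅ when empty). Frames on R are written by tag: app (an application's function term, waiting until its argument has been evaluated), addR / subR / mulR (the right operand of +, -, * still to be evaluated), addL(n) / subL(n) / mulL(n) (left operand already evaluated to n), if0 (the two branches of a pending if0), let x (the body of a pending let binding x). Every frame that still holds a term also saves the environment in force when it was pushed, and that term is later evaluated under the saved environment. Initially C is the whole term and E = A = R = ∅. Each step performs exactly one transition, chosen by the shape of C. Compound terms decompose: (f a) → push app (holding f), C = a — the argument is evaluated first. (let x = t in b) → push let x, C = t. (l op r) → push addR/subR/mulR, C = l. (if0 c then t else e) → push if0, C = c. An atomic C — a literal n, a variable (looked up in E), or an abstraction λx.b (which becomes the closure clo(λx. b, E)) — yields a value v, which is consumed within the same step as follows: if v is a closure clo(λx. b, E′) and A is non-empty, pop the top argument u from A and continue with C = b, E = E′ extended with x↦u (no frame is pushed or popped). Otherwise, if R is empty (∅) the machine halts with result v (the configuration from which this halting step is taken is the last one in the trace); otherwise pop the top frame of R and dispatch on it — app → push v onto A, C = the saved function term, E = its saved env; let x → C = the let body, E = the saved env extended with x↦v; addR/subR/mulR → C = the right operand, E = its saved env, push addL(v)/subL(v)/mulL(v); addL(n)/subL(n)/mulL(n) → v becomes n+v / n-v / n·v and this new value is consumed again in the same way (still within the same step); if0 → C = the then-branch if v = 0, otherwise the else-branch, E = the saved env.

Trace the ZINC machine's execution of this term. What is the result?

[0] ⟨C=((λu. ((λy. ((λv. 7) 3)) (6 * u))) ((λy. -2) ((λu. -2) -2))); E=∅; A=∅; R=∅⟩
[1] ⟨C=((λy. -2) ((λu. -2) -2)); E=∅; A=∅; R=[app]⟩
[2] ⟨C=((λu. -2) -2); E=∅; A=∅; R=[app :: app]⟩
[3] ⟨C=-2; E=∅; A=∅; R=[app :: app :: app]⟩
[4] ⟨C=(λu. -2); E=∅; A=[-2]; R=[app :: app]⟩
[5] ⟨C=-2; E={u↦-2}; A=∅; R=[app :: app]⟩
[6] ⟨C=(λy. -2); E=∅; A=[-2]; R=[app]⟩
[7] ⟨C=-2; E={y↦-2}; A=∅; R=[app]⟩
[8] ⟨C=(λu. ((λy. ((λv. 7) 3)) (6 * u))); E=∅; A=[-2]; R=∅⟩
[9] ⟨C=((λy. ((λv. 7) 3)) (6 * u)); E={u↦-2}; A=∅; R=∅⟩
[10] ⟨C=(6 * u); E={u↦-2}; A=∅; R=[app]⟩
[11] ⟨C=6; E={u↦-2}; A=∅; R=[mulR :: app]⟩
[12] ⟨C=u; E={u↦-2}; A=∅; R=[mulL(6) :: app]⟩
[13] ⟨C=(λy. ((λv. 7) 3)); E={u↦-2}; A=[-12]; R=∅⟩
[14] ⟨C=((λv. 7) 3); E={y↦-12, u↦-2}; A=∅; R=∅⟩
[15] ⟨C=3; E={y↦-12, u↦-2}; A=∅; R=[app]⟩
[16] ⟨C=(λv. 7); E={y↦-12, u↦-2}; A=[3]; R=∅⟩
[17] ⟨C=7; E={v↦3, y↦-12, u↦-2}; A=∅; R=∅⟩
→ final value 7

Answer: 7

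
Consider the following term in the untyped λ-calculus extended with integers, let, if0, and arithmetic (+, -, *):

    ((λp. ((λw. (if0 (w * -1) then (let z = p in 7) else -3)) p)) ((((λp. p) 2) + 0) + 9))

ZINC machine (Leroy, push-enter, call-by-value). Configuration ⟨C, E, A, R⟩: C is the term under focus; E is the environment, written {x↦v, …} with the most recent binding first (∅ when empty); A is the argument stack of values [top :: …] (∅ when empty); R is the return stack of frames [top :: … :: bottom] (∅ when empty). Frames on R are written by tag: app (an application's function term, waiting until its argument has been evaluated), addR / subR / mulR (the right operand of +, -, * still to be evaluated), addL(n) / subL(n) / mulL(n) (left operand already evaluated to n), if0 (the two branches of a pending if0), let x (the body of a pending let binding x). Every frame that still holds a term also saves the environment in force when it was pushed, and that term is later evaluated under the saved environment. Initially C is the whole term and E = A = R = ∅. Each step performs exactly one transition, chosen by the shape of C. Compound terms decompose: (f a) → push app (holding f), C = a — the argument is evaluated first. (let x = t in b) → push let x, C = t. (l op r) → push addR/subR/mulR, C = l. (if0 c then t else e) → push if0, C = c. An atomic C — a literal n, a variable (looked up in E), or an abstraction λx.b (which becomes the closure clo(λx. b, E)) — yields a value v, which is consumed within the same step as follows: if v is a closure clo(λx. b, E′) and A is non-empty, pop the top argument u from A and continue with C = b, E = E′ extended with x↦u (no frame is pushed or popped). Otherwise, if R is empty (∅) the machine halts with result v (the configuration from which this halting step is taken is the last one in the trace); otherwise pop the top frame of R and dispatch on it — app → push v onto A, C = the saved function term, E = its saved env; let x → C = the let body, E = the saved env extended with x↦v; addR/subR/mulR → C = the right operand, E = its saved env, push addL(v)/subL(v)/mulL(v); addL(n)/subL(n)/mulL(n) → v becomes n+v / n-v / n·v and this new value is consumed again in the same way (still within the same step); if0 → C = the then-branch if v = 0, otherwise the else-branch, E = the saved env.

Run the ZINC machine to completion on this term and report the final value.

t=0: ⟨C=((λp. ((λw. (if0 (w * -1) then (let z = p in 7) else -3)) p)) ((((λp. p) 2) + 0) + 9)); E=∅; A=∅; R=∅⟩
t=1: ⟨C=((((λp. p) 2) + 0) + 9); E=∅; A=∅; R=[app]⟩
t=2: ⟨C=(((λp. p) 2) + 0); E=∅; A=∅; R=[addR :: app]⟩
t=3: ⟨C=((λp. p) 2); E=∅; A=∅; R=[addR :: addR :: app]⟩
t=4: ⟨C=2; E=∅; A=∅; R=[app :: addR :: addR :: app]⟩
t=5: ⟨C=(λp. p); E=∅; A=[2]; R=[addR :: addR :: app]⟩
t=6: ⟨C=p; E={p↦2}; A=∅; R=[addR :: addR :: app]⟩
t=7: ⟨C=0; E=∅; A=∅; R=[addL(2) :: addR :: app]⟩
t=8: ⟨C=9; E=∅; A=∅; R=[addL(2) :: app]⟩
t=9: ⟨C=(λp. ((λw. (if0 (w * -1) then (let z = p in 7) else -3)) p)); E=∅; A=[11]; R=∅⟩
t=10: ⟨C=((λw. (if0 (w * -1) then (let z = p in 7) else -3)) p); E={p↦11}; A=∅; R=∅⟩
t=11: ⟨C=p; E={p↦11}; A=∅; R=[app]⟩
t=12: ⟨C=(λw. (if0 (w * -1) then (let z = p in 7) else -3)); E={p↦11}; A=[11]; R=∅⟩
t=13: ⟨C=(if0 (w * -1) then (let z = p in 7) else -3); E={w↦11, p↦11}; A=∅; R=∅⟩
t=14: ⟨C=(w * -1); E={w↦11, p↦11}; A=∅; R=[if0]⟩
t=15: ⟨C=w; E={w↦11, p↦11}; A=∅; R=[mulR :: if0]⟩
t=16: ⟨C=-1; E={w↦11, p↦11}; A=∅; R=[mulL(11) :: if0]⟩
t=17: ⟨C=-3; E={w↦11, p↦11}; A=∅; R=∅⟩
→ final value -3

Answer: -3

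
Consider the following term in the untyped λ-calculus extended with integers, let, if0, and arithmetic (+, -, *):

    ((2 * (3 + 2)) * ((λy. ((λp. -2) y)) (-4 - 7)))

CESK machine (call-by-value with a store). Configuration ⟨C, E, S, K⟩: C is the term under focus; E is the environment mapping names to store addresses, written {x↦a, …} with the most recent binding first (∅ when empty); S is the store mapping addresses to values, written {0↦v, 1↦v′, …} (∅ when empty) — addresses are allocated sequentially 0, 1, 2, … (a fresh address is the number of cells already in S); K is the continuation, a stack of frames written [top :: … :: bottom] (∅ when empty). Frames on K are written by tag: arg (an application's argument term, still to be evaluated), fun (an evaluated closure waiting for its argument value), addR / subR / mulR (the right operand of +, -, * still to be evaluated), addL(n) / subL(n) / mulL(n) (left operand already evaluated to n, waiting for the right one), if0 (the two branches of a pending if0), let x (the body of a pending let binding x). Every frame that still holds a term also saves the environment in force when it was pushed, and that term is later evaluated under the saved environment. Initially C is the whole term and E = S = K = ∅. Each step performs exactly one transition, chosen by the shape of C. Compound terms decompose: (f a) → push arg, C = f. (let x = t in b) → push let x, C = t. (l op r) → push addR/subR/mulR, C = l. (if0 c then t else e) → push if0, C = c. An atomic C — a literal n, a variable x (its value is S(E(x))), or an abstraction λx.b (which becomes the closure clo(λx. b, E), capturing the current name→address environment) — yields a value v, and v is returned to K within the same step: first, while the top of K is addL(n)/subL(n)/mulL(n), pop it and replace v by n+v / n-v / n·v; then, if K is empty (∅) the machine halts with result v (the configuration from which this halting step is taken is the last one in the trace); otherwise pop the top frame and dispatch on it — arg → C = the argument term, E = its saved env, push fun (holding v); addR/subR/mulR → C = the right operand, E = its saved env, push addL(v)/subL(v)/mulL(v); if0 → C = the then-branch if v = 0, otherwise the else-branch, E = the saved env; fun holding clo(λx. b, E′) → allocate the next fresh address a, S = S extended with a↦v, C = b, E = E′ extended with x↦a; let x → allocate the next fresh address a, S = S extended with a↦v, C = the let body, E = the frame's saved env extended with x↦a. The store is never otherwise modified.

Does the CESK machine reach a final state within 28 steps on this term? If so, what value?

step 0: [C=((2 * (3 + 2)) * ((λy. ((λp. -2) y)) (-4 - 7))) | E=∅ | S=∅ | K=∅]
step 1: [C=(2 * (3 + 2)) | E=∅ | S=∅ | K=[mulR]]
step 2: [C=2 | E=∅ | S=∅ | K=[mulR :: mulR]]
step 3: [C=(3 + 2) | E=∅ | S=∅ | K=[mulL(2) :: mulR]]
step 4: [C=3 | E=∅ | S=∅ | K=[addR :: mulL(2) :: mulR]]
step 5: [C=2 | E=∅ | S=∅ | K=[addL(3) :: mulL(2) :: mulR]]
step 6: [C=((λy. ((λp. -2) y)) (-4 - 7)) | E=∅ | S=∅ | K=[mulL(10)]]
step 7: [C=(λy. ((λp. -2) y)) | E=∅ | S=∅ | K=[arg :: mulL(10)]]
step 8: [C=(-4 - 7) | E=∅ | S=∅ | K=[fun :: mulL(10)]]
step 9: [C=-4 | E=∅ | S=∅ | K=[subR :: fun :: mulL(10)]]
step 10: [C=7 | E=∅ | S=∅ | K=[subL(-4) :: fun :: mulL(10)]]
step 11: [C=((λp. -2) y) | E={y↦0} | S={0↦-11} | K=[mulL(10)]]
step 12: [C=(λp. -2) | E={y↦0} | S={0↦-11} | K=[arg :: mulL(10)]]
step 13: [C=y | E={y↦0} | S={0↦-11} | K=[fun :: mulL(10)]]
step 14: [C=-2 | E={p↦1, y↦0} | S={0↦-11, 1↦-11} | K=[mulL(10)]]
→ final value -20

Answer: -20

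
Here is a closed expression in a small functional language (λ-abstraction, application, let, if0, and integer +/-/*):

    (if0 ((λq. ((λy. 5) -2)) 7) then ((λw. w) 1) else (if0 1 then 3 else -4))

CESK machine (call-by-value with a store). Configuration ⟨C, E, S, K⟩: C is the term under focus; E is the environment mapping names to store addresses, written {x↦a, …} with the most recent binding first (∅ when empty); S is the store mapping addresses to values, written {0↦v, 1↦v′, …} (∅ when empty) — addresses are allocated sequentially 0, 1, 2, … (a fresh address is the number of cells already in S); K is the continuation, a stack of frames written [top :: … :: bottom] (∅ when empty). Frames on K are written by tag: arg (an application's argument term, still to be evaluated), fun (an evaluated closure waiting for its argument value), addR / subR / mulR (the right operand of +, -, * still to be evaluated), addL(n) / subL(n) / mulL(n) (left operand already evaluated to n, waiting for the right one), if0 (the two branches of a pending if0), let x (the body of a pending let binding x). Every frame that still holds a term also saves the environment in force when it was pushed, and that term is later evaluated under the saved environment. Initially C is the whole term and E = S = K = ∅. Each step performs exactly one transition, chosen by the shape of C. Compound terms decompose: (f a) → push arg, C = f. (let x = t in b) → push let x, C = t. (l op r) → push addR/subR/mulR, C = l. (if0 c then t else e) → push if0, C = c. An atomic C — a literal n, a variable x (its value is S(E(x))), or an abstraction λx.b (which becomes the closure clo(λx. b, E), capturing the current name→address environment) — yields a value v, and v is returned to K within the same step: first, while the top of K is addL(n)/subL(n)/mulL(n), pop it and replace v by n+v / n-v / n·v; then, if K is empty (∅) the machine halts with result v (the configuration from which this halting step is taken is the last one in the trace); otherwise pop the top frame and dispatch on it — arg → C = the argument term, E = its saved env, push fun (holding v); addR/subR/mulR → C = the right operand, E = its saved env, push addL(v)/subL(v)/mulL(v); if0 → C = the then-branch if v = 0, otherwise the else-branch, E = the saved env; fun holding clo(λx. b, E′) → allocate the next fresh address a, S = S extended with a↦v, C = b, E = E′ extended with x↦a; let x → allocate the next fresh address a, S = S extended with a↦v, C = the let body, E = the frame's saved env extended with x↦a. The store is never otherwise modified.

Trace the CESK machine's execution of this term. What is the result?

[0] <C=(if0 ((λq. ((λy. 5) -2)) 7) then ((λw. w) 1) else (if0 1 then 3 else -4)), E=∅, S=∅, K=∅>
[1] <C=((λq. ((λy. 5) -2)) 7), E=∅, S=∅, K=[if0]>
[2] <C=(λq. ((λy. 5) -2)), E=∅, S=∅, K=[arg :: if0]>
[3] <C=7, E=∅, S=∅, K=[fun :: if0]>
[4] <C=((λy. 5) -2), E={q↦0}, S={0↦7}, K=[if0]>
[5] <C=(λy. 5), E={q↦0}, S={0↦7}, K=[arg :: if0]>
[6] <C=-2, E={q↦0}, S={0↦7}, K=[fun :: if0]>
[7] <C=5, E={y↦1, q↦0}, S={0↦7, 1↦-2}, K=[if0]>
[8] <C=(if0 1 then 3 else -4), E=∅, S={0↦7, 1↦-2}, K=∅>
[9] <C=1, E=∅, S={0↦7, 1↦-2}, K=[if0]>
[10] <C=-4, E=∅, S={0↦7, 1↦-2}, K=∅>
→ final value -4

Answer: -4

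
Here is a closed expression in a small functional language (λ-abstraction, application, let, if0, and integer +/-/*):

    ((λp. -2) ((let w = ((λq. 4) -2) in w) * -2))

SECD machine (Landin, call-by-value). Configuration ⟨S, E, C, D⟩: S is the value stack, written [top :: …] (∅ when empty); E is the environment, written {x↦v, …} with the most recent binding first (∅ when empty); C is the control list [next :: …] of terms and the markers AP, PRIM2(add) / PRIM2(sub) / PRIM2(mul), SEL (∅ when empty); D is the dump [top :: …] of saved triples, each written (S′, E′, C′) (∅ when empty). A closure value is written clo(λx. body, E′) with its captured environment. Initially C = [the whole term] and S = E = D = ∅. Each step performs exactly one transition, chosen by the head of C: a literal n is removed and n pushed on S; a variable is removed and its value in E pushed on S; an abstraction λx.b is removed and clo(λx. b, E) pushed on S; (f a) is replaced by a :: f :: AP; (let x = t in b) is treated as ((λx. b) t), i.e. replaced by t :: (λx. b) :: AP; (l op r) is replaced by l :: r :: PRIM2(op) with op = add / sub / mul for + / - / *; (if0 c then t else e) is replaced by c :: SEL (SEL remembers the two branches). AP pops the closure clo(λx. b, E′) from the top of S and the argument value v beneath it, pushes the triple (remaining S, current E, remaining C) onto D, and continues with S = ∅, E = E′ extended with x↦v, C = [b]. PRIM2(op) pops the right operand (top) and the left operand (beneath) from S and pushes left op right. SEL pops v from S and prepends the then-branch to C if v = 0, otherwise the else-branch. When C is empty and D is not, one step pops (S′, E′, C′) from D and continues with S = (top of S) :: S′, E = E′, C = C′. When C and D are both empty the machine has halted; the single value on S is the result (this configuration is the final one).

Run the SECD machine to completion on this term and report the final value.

0. [S=∅ | E=∅ | C=[((λp. -2) ((let w = ((λq. 4) -2) in w) * -2))] | D=∅]
1. [S=∅ | E=∅ | C=[((let w = ((λq. 4) -2) in w) * -2) :: (λp. -2) :: AP] | D=∅]
2. [S=∅ | E=∅ | C=[(let w = ((λq. 4) -2) in w) :: -2 :: PRIM2(mul) :: (λp. -2) :: AP] | D=∅]
3. [S=∅ | E=∅ | C=[((λq. 4) -2) :: (λw. w) :: AP :: -2 :: PRIM2(mul) :: (λp. -2) :: AP] | D=∅]
4. [S=∅ | E=∅ | C=[-2 :: (λq. 4) :: AP :: (λw. w) :: AP :: -2 :: PRIM2(mul) :: (λp. -2) :: AP] | D=∅]
5. [S=[-2] | E=∅ | C=[(λq. 4) :: AP :: (λw. w) :: AP :: -2 :: PRIM2(mul) :: (λp. -2) :: AP] | D=∅]
6. [S=[clo(λq. 4, ∅) :: -2] | E=∅ | C=[AP :: (λw. w) :: AP :: -2 :: PRIM2(mul) :: (λp. -2) :: AP] | D=∅]
7. [S=∅ | E={q↦-2} | C=[4] | D=[(∅, ∅, [(λw. w) :: AP :: -2 :: PRIM2(mul) :: (λp. -2) :: AP])]]
8. [S=[4] | E={q↦-2} | C=∅ | D=[(∅, ∅, [(λw. w) :: AP :: -2 :: PRIM2(mul) :: (λp. -2) :: AP])]]
9. [S=[4] | E=∅ | C=[(λw. w) :: AP :: -2 :: PRIM2(mul) :: (λp. -2) :: AP] | D=∅]
10. [S=[clo(λw. w, ∅) :: 4] | E=∅ | C=[AP :: -2 :: PRIM2(mul) :: (λp. -2) :: AP] | D=∅]
11. [S=∅ | E={w↦4} | C=[w] | D=[(∅, ∅, [-2 :: PRIM2(mul) :: (λp. -2) :: AP])]]
12. [S=[4] | E={w↦4} | C=∅ | D=[(∅, ∅, [-2 :: PRIM2(mul) :: (λp. -2) :: AP])]]
13. [S=[4] | E=∅ | C=[-2 :: PRIM2(mul) :: (λp. -2) :: AP] | D=∅]
14. [S=[-2 :: 4] | E=∅ | C=[PRIM2(mul) :: (λp. -2) :: AP] | D=∅]
15. [S=[-8] | E=∅ | C=[(λp. -2) :: AP] | D=∅]
16. [S=[clo(λp. -2, ∅) :: -8] | E=∅ | C=[AP] | D=∅]
17. [S=∅ | E={p↦-8} | C=[-2] | D=[(∅, ∅, ∅)]]
18. [S=[-2] | E={p↦-8} | C=∅ | D=[(∅, ∅, ∅)]]
19. [S=[-2] | E=∅ | C=∅ | D=∅]
→ final value -2

Answer: -2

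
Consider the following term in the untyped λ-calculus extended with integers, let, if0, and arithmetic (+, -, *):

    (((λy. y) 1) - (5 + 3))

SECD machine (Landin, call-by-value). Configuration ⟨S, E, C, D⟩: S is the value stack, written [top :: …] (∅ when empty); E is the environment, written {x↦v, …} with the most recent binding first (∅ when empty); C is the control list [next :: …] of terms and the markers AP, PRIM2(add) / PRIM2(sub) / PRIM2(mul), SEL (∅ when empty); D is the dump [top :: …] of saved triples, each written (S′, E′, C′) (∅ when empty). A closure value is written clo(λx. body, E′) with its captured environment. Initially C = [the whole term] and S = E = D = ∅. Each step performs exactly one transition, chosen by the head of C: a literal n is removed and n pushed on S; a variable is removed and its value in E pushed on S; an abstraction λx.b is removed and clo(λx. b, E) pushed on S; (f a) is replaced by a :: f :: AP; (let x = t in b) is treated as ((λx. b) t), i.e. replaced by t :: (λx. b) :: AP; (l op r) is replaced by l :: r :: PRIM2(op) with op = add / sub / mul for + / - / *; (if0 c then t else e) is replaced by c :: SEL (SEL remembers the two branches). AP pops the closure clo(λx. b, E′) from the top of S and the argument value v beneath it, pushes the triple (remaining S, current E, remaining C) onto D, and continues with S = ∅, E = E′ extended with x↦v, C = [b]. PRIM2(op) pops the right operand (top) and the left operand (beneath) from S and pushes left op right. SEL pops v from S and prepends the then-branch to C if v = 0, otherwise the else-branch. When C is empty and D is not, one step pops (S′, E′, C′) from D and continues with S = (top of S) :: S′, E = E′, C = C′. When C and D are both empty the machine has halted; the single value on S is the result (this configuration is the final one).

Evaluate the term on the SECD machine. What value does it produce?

t=0: ⟨S=∅; E=∅; C=[(((λy. y) 1) - (5 + 3))]; D=∅⟩
t=1: ⟨S=∅; E=∅; C=[((λy. y) 1) :: (5 + 3) :: PRIM2(sub)]; D=∅⟩
t=2: ⟨S=∅; E=∅; C=[1 :: (λy. y) :: AP :: (5 + 3) :: PRIM2(sub)]; D=∅⟩
t=3: ⟨S=[1]; E=∅; C=[(λy. y) :: AP :: (5 + 3) :: PRIM2(sub)]; D=∅⟩
t=4: ⟨S=[clo(λy. y, ∅) :: 1]; E=∅; C=[AP :: (5 + 3) :: PRIM2(sub)]; D=∅⟩
t=5: ⟨S=∅; E={y↦1}; C=[y]; D=[(∅, ∅, [(5 + 3) :: PRIM2(sub)])]⟩
t=6: ⟨S=[1]; E={y↦1}; C=∅; D=[(∅, ∅, [(5 + 3) :: PRIM2(sub)])]⟩
t=7: ⟨S=[1]; E=∅; C=[(5 + 3) :: PRIM2(sub)]; D=∅⟩
t=8: ⟨S=[1]; E=∅; C=[5 :: 3 :: PRIM2(add) :: PRIM2(sub)]; D=∅⟩
t=9: ⟨S=[5 :: 1]; E=∅; C=[3 :: PRIM2(add) :: PRIM2(sub)]; D=∅⟩
t=10: ⟨S=[3 :: 5 :: 1]; E=∅; C=[PRIM2(add) :: PRIM2(sub)]; D=∅⟩
t=11: ⟨S=[8 :: 1]; E=∅; C=[PRIM2(sub)]; D=∅⟩
t=12: ⟨S=[-7]; E=∅; C=∅; D=∅⟩
→ final value -7

Answer: -7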